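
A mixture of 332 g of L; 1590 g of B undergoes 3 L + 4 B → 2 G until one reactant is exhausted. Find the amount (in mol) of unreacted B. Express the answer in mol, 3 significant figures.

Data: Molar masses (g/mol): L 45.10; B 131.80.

n(L) = 332.0 / 45.10 = 7.361 mol
n(B) = 1590 / 131.80 = 12.06 mol
n/ν for L = 7.361/3 = 2.454
n/ν for B = 12.06/4 = 3.015
Smallest n/ν is L → limiting reagent.
B consumed = (4/3) × 7.361 = 9.815 mol
B remaining = 12.06 − 9.815 = 2.245 mol

2.25 mol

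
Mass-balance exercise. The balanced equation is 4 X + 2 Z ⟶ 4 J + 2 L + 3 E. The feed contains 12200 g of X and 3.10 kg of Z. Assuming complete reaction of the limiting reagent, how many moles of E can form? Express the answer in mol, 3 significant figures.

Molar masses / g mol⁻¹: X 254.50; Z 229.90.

20.2 mol

n(X) = 12200 / 254.50 = 47.94 mol
n(Z) = 3.100×1000 / 229.90 = 13.48 mol
n/ν for X = 47.94/4 = 11.99
n/ν for Z = 13.48/2 = 6.740
Smallest n/ν is Z → limiting reagent.
n(E) = (3/2) × 13.48 = 20.22 mol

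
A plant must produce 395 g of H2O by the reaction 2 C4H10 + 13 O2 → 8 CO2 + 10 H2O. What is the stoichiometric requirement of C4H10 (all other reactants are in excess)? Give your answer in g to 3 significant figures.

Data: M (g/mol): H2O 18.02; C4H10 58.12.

255 g

n(H2O) = 395 / 18.02 = 21.92 mol
n(C4H10) = (2/10) × 21.92 = 4.384 mol
mass = 4.384 × 58.12 = 254.8 g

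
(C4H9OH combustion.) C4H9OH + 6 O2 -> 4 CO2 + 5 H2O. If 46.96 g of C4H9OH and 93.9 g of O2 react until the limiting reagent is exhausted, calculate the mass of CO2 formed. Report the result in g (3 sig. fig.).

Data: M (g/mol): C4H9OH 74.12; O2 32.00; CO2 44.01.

86.1 g

n(C4H9OH) = 46.96 / 74.12 = 0.6336 mol
n(O2) = 93.90 / 32.00 = 2.934 mol
n/ν for C4H9OH = 0.6336/1 = 0.6336
n/ν for O2 = 2.934/6 = 0.4890
Smallest n/ν is O2 → limiting reagent.
n(CO2) = (4/6) × 2.934 = 1.956 mol
mass = 1.956 × 44.01 = 86.08 g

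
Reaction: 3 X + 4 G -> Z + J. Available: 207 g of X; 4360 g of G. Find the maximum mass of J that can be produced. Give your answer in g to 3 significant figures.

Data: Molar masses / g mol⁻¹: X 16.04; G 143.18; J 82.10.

n(X) = 207.0 / 16.04 = 12.91 mol
n(G) = 4360 / 143.18 = 30.45 mol
n/ν for X = 12.91/3 = 4.303
n/ν for G = 30.45/4 = 7.613
Smallest n/ν is X → limiting reagent.
n(J) = (1/3) × 12.91 = 4.303 mol
mass = 4.303 × 82.10 = 353.3 g

353 g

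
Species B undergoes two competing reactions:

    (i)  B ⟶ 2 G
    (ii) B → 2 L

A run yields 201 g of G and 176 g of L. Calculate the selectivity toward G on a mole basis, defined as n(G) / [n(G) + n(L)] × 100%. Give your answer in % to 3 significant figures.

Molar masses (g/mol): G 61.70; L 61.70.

53.3 %

n(G) = 201 / 61.70 = 3.258 mol
n(L) = 176 / 61.70 = 2.853 mol
selectivity = 3.258/(3.258+2.853) × 100 = 53.31 %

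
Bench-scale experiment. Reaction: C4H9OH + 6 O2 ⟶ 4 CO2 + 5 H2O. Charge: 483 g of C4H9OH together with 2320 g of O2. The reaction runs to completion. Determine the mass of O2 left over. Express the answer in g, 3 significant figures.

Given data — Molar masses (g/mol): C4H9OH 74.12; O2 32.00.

1070 g

n(C4H9OH) = 483.0 / 74.12 = 6.516 mol
n(O2) = 2320 / 32.00 = 72.50 mol
n/ν for C4H9OH = 6.516/1 = 6.516
n/ν for O2 = 72.50/6 = 12.08
Smallest n/ν is C4H9OH → limiting reagent.
O2 consumed = (6/1) × 6.516 = 39.10 mol
O2 remaining = 72.50 − 39.10 = 33.40 mol
mass = 33.40 × 32.00 = 1069 g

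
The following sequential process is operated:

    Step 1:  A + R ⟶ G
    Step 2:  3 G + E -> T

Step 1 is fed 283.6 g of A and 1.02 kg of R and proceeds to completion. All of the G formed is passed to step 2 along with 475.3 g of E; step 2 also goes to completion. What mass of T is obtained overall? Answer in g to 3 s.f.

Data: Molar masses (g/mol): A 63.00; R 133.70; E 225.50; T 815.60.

Step 1:
n(A) = 283.6 / 63.00 = 4.502 mol
n(R) = 1.020×1000 / 133.70 = 7.629 mol
n/ν for A = 4.502/1 = 4.502
n/ν for R = 7.629/1 = 7.629
Smallest n/ν is A → limiting reagent.
n(G) produced = (1/1) × 4.502 = 4.502 mol
Step 2:
n(G) available = 4.502 mol
n(E) = 475.3 / 225.50 = 2.108 mol
n/ν for G = 4.502/3 = 1.501
n/ν for E = 2.108/1 = 2.108
Smallest n/ν is G → limiting reagent.
n(T) = (1/3) × 4.502 = 1.501 mol
mass = 1.501 × 815.60 = 1224 g

1220 g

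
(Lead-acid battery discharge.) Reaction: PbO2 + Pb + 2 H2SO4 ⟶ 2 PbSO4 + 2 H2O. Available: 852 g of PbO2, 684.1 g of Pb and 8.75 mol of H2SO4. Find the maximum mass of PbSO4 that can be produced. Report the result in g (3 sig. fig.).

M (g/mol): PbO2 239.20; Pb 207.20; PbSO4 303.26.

n(PbO2) = 852.0 / 239.20 = 3.562 mol
n(Pb) = 684.1 / 207.20 = 3.302 mol
n(H2SO4) = 8.750 mol
n/ν → PbO2: 3.562, Pb: 3.302, H2SO4: 4.375; Pb is limiting.
n(PbSO4) = (2/1) × 3.302 = 6.604 mol
mass = 6.604 × 303.26 = 2003 g

2000 g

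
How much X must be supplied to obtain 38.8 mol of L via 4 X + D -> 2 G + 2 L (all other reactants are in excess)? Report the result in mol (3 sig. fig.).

77.6 mol

n(L) = 38.80 mol
n(X) = (4/2) × 38.80 = 77.60 mol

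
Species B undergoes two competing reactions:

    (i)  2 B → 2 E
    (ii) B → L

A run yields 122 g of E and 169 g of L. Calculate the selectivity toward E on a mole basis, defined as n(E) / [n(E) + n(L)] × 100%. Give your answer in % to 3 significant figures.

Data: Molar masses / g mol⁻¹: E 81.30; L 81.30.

n(E) = 122 / 81.30 = 1.501 mol
n(L) = 169 / 81.30 = 2.079 mol
selectivity = 1.501/(1.501+2.079) × 100 = 41.93 %

41.9 %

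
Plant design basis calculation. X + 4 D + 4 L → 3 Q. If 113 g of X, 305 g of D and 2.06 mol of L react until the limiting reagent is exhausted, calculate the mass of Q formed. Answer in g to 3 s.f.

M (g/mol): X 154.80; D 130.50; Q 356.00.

550 g

n(X) = 113.0 / 154.80 = 0.7300 mol
n(D) = 305.0 / 130.50 = 2.337 mol
n(L) = 2.060 mol
n/ν → X: 0.7300, D: 0.5843, L: 0.5150; L is limiting.
n(Q) = (3/4) × 2.060 = 1.545 mol
mass = 1.545 × 356.00 = 550.0 g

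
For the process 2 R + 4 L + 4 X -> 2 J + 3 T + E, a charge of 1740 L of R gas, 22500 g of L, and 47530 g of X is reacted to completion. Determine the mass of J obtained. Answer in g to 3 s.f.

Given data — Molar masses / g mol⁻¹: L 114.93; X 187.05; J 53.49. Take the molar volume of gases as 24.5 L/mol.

n(R) = 1740 / 24.5 = 71.02 mol
n(L) = 22500 / 114.93 = 195.8 mol
n(X) = 47530 / 187.05 = 254.1 mol
n/ν → R: 35.51, L: 48.95, X: 63.53; R is limiting.
n(J) = (2/2) × 71.02 = 71.02 mol
mass = 71.02 × 53.49 = 3799 g

3800 g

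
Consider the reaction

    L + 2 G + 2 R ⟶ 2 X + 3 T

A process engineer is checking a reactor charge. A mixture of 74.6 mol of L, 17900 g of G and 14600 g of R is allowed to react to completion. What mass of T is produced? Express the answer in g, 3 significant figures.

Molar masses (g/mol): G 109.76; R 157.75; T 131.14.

18200 g

n(L) = 74.60 mol
n(G) = 17900 / 109.76 = 163.1 mol
n(R) = 14600 / 157.75 = 92.55 mol
n/ν for L = 74.60/1 = 74.60
n/ν for G = 163.1/2 = 81.55
n/ν for R = 92.55/2 = 46.28
Smallest n/ν is R → limiting reagent.
n(T) = (3/2) × 92.55 = 138.8 mol
mass = 138.8 × 131.14 = 18200 g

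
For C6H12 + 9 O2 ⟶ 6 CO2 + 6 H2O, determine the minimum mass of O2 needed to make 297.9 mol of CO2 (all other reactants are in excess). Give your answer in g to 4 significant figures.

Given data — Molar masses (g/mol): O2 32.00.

14300 g

n(CO2) = 297.9 mol
n(O2) = (9/6) × 297.9 = 446.9 mol
mass = 446.9 × 32.00 = 14300 g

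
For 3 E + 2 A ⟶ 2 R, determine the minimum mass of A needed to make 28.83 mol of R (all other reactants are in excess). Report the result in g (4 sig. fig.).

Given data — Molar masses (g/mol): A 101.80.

2935 g

n(R) = 28.83 mol
n(A) = (2/2) × 28.83 = 28.83 mol
mass = 28.83 × 101.80 = 2935 g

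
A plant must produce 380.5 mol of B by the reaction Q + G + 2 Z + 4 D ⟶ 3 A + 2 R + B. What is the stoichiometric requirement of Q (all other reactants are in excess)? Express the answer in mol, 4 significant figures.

n(B) = 380.5 mol
n(Q) = (1/1) × 380.5 = 380.5 mol

380.5 mol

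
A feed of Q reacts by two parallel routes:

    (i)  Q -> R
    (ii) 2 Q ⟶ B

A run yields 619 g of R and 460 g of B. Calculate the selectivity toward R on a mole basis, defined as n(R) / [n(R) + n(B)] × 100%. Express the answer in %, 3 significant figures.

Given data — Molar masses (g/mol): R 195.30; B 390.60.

n(R) = 619 / 195.30 = 3.169 mol
n(B) = 460 / 390.60 = 1.178 mol
selectivity = 3.169/(3.169+1.178) × 100 = 72.90 %

72.9 %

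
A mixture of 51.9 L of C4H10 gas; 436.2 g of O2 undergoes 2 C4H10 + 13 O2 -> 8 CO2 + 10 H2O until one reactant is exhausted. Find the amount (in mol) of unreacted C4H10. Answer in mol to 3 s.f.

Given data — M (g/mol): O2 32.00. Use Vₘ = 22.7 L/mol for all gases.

0.189 mol

n(C4H10) = 51.90 / 22.7 = 2.286 mol
n(O2) = 436.2 / 32.00 = 13.63 mol
n/ν for C4H10 = 2.286/2 = 1.143
n/ν for O2 = 13.63/13 = 1.048
Smallest n/ν is O2 → limiting reagent.
C4H10 consumed = (2/13) × 13.63 = 2.097 mol
C4H10 remaining = 2.286 − 2.097 = 0.1890 mol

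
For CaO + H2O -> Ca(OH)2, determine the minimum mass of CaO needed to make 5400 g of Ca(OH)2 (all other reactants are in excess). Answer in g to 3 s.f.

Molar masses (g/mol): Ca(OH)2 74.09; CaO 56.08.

n(Ca(OH)2) = 5400 / 74.09 = 72.88 mol
n(CaO) = (1/1) × 72.88 = 72.88 mol
mass = 72.88 × 56.08 = 4087 g

4090 g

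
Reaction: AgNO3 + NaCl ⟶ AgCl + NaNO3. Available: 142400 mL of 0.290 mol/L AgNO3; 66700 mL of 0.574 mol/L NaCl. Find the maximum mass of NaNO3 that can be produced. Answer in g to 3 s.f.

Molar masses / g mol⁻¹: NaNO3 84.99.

n(AgNO3) = 0.290 × 142400/1000 = 41.30 mol
n(NaCl) = 0.574 × 66700/1000 = 38.29 mol
n/ν for AgNO3 = 41.30/1 = 41.30
n/ν for NaCl = 38.29/1 = 38.29
Smallest n/ν is NaCl → limiting reagent.
n(NaNO3) = (1/1) × 38.29 = 38.29 mol
mass = 38.29 × 84.99 = 3254 g

3250 g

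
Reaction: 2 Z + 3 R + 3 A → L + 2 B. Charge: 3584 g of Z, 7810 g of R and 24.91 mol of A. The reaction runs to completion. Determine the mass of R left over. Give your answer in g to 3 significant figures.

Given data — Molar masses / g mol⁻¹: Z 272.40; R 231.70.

3240 g

n(Z) = 3584 / 272.40 = 13.16 mol
n(R) = 7810 / 231.70 = 33.71 mol
n(A) = 24.91 mol
n/ν for Z = 13.16/2 = 6.580
n/ν for R = 33.71/3 = 11.24
n/ν for A = 24.91/3 = 8.303
Smallest n/ν is Z → limiting reagent.
R consumed = (3/2) × 13.16 = 19.74 mol
R remaining = 33.71 − 19.74 = 13.97 mol
mass = 13.97 × 231.70 = 3237 g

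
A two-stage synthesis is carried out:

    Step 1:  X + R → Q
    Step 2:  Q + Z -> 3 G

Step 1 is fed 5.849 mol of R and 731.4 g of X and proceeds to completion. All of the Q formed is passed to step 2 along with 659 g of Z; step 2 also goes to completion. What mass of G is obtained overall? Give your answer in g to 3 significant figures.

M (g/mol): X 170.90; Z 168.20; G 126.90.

Step 1:
n(R) = 5.849 mol
n(X) = 731.4 / 170.90 = 4.280 mol
n/ν for R = 5.849/1 = 5.849
n/ν for X = 4.280/1 = 4.280
Smallest n/ν is X → limiting reagent.
n(Q) produced = (1/1) × 4.280 = 4.280 mol
Step 2:
n(Q) available = 4.280 mol
n(Z) = 659.0 / 168.20 = 3.918 mol
n/ν for Q = 4.280/1 = 4.280
n/ν for Z = 3.918/1 = 3.918
Smallest n/ν is Z → limiting reagent.
n(G) = (3/1) × 3.918 = 11.75 mol
mass = 11.75 × 126.90 = 1491 g

1490 g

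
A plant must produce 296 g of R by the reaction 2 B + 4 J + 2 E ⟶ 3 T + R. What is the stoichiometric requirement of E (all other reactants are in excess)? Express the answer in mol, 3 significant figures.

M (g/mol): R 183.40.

n(R) = 296 / 183.40 = 1.614 mol
n(E) = (2/1) × 1.614 = 3.228 mol

3.23 mol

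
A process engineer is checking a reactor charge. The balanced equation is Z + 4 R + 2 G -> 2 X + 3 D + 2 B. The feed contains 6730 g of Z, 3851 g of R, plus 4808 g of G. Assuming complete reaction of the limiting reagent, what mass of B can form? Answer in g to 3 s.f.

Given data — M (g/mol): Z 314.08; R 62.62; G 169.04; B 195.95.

5570 g

n(Z) = 6730 / 314.08 = 21.43 mol
n(R) = 3851 / 62.62 = 61.50 mol
n(G) = 4808 / 169.04 = 28.44 mol
n/ν for Z = 21.43/1 = 21.43
n/ν for R = 61.50/4 = 15.38
n/ν for G = 28.44/2 = 14.22
Smallest n/ν is G → limiting reagent.
n(B) = (2/2) × 28.44 = 28.44 mol
mass = 28.44 × 195.95 = 5573 g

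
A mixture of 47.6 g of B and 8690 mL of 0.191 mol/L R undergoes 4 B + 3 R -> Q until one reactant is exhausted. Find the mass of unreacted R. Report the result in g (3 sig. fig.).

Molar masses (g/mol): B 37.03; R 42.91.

29.9 g

n(B) = 47.60 / 37.03 = 1.285 mol
n(R) = 0.191 × 8690/1000 = 1.660 mol
n/ν for B = 1.285/4 = 0.3213
n/ν for R = 1.660/3 = 0.5533
Smallest n/ν is B → limiting reagent.
R consumed = (3/4) × 1.285 = 0.9638 mol
R remaining = 1.660 − 0.9638 = 0.6962 mol
mass = 0.6962 × 42.91 = 29.87 g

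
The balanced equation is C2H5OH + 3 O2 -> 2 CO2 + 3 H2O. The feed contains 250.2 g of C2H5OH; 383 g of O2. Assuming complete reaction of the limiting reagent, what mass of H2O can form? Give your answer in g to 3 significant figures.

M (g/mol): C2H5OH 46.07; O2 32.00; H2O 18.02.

n(C2H5OH) = 250.2 / 46.07 = 5.431 mol
n(O2) = 383.0 / 32.00 = 11.97 mol
n/ν for C2H5OH = 5.431/1 = 5.431
n/ν for O2 = 11.97/3 = 3.990
Smallest n/ν is O2 → limiting reagent.
n(H2O) = (3/3) × 11.97 = 11.97 mol
mass = 11.97 × 18.02 = 215.7 g

216 g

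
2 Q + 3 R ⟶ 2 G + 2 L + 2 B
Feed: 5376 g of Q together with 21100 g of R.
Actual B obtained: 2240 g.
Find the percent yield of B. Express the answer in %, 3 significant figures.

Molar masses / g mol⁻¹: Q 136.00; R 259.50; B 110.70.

n(Q) = 5376 / 136.00 = 39.53 mol
n(R) = 21100 / 259.50 = 81.31 mol
n/ν for Q = 39.53/2 = 19.77
n/ν for R = 81.31/3 = 27.10
Smallest n/ν is Q → limiting reagent.
theoretical n(B) = (2/2) × 39.53 = 39.53 mol → 4376 g
% yield = 2240 / 4376 × 100 = 51.19 %

51.2 %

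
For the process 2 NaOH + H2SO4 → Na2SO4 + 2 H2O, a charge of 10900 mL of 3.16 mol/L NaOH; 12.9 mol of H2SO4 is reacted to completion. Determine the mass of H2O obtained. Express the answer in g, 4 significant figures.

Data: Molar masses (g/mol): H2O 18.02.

n(NaOH) = 3.16 × 10900/1000 = 34.44 mol
n(H2SO4) = 12.90 mol
n/ν for NaOH = 34.44/2 = 17.22
n/ν for H2SO4 = 12.90/1 = 12.90
Smallest n/ν is H2SO4 → limiting reagent.
n(H2O) = (2/1) × 12.90 = 25.80 mol
mass = 25.80 × 18.02 = 464.9 g

464.9 g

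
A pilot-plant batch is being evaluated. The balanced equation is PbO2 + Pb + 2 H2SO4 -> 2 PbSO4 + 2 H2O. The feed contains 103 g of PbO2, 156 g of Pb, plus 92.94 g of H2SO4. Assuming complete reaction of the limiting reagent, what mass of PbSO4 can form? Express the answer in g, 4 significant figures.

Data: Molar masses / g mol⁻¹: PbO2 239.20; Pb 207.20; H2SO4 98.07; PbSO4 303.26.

261.2 g

n(PbO2) = 103.0 / 239.20 = 0.4306 mol
n(Pb) = 156.0 / 207.20 = 0.7529 mol
n(H2SO4) = 92.94 / 98.07 = 0.9477 mol
n/ν for PbO2 = 0.4306/1 = 0.4306
n/ν for Pb = 0.7529/1 = 0.7529
n/ν for H2SO4 = 0.9477/2 = 0.4739
Smallest n/ν is PbO2 → limiting reagent.
n(PbSO4) = (2/1) × 0.4306 = 0.8612 mol
mass = 0.8612 × 303.26 = 261.2 g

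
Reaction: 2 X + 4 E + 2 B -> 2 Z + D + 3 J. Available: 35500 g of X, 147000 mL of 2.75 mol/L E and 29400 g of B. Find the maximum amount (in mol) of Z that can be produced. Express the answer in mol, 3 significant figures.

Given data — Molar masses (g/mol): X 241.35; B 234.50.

n(X) = 35500 / 241.35 = 147.1 mol
n(E) = 2.75 × 147000/1000 = 404.3 mol
n(B) = 29400 / 234.50 = 125.4 mol
n/ν for X = 147.1/2 = 73.55
n/ν for E = 404.3/4 = 101.1
n/ν for B = 125.4/2 = 62.70
Smallest n/ν is B → limiting reagent.
n(Z) = (2/2) × 125.4 = 125.4 mol

125 mol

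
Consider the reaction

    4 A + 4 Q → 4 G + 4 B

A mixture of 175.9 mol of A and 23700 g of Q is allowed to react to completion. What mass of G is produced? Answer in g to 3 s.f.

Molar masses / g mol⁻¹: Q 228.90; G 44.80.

4640 g

n(A) = 175.9 mol
n(Q) = 23700 / 228.90 = 103.5 mol
n/ν for A = 175.9/4 = 43.98
n/ν for Q = 103.5/4 = 25.88
Smallest n/ν is Q → limiting reagent.
n(G) = (4/4) × 103.5 = 103.5 mol
mass = 103.5 × 44.80 = 4637 g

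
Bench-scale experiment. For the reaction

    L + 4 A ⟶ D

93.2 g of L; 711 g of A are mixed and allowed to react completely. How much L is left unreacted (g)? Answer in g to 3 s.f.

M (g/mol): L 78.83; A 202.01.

n(L) = 93.20 / 78.83 = 1.182 mol
n(A) = 711.0 / 202.01 = 3.520 mol
n/ν for L = 1.182/1 = 1.182
n/ν for A = 3.520/4 = 0.8800
Smallest n/ν is A → limiting reagent.
L consumed = (1/4) × 3.520 = 0.8800 mol
L remaining = 1.182 − 0.8800 = 0.3020 mol
mass = 0.3020 × 78.83 = 23.81 g

23.8 g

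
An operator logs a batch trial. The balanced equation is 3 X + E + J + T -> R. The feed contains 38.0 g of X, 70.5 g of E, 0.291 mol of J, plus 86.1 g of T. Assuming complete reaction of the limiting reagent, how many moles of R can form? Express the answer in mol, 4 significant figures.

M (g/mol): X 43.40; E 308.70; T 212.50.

0.2284 mol

n(X) = 38.00 / 43.40 = 0.8756 mol
n(E) = 70.50 / 308.70 = 0.2284 mol
n(J) = 0.2910 mol
n(T) = 86.10 / 212.50 = 0.4052 mol
n/ν → X: 0.2919, E: 0.2284, J: 0.2910, T: 0.4052; E is limiting.
n(R) = (1/1) × 0.2284 = 0.2284 mol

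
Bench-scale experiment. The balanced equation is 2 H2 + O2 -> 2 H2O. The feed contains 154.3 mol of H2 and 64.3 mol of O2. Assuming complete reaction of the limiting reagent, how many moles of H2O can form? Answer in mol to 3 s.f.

129 mol

n(H2) = 154.3 mol
n(O2) = 64.30 mol
n/ν for H2 = 154.3/2 = 77.15
n/ν for O2 = 64.30/1 = 64.30
Smallest n/ν is O2 → limiting reagent.
n(H2O) = (2/1) × 64.30 = 128.6 mol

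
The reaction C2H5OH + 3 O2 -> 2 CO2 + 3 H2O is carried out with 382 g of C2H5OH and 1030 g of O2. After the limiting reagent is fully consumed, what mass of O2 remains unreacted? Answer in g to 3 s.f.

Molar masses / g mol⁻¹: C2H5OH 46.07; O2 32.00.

n(C2H5OH) = 382.0 / 46.07 = 8.292 mol
n(O2) = 1030 / 32.00 = 32.19 mol
n/ν → C2H5OH: 8.292, O2: 10.73; C2H5OH is limiting.
O2 consumed = (3/1) × 8.292 = 24.88 mol
O2 remaining = 32.19 − 24.88 = 7.310 mol
mass = 7.310 × 32.00 = 233.9 g

234 g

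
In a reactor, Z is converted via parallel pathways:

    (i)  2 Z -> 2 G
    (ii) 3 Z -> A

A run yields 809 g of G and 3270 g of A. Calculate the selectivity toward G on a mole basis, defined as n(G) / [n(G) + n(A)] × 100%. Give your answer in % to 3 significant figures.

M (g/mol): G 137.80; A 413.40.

n(G) = 809 / 137.80 = 5.871 mol
n(A) = 3270 / 413.40 = 7.910 mol
selectivity = 5.871/(5.871+7.910) × 100 = 42.60 %

42.6 %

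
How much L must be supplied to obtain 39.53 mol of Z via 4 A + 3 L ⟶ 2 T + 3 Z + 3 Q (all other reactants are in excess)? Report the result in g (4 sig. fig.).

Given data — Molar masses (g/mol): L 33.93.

1341 g

n(Z) = 39.53 mol
n(L) = (3/3) × 39.53 = 39.53 mol
mass = 39.53 × 33.93 = 1341 g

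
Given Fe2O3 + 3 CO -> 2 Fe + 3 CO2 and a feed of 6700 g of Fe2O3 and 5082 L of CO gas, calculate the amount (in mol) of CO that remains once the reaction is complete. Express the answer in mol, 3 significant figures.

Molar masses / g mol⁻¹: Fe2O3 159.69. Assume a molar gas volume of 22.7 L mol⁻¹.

n(Fe2O3) = 6700 / 159.69 = 41.96 mol
n(CO) = 5082 / 22.7 = 223.9 mol
n/ν → Fe2O3: 41.96, CO: 74.63; Fe2O3 is limiting.
CO consumed = (3/1) × 41.96 = 125.9 mol
CO remaining = 223.9 − 125.9 = 98.00 mol

98.0 mol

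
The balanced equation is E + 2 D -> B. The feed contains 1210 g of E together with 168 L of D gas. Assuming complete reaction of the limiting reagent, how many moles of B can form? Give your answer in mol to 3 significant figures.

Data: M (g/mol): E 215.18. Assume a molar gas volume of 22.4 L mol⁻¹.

n(E) = 1210 / 215.18 = 5.623 mol
n(D) = 168.0 / 22.4 = 7.500 mol
n/ν for E = 5.623/1 = 5.623
n/ν for D = 7.500/2 = 3.750
Smallest n/ν is D → limiting reagent.
n(B) = (1/2) × 7.500 = 3.750 mol

3.75 mol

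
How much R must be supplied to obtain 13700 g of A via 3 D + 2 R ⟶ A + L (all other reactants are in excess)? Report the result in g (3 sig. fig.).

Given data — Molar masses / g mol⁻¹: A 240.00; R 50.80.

n(A) = 13700 / 240.00 = 57.08 mol
n(R) = (2/1) × 57.08 = 114.2 mol
mass = 114.2 × 50.80 = 5801 g

5800 g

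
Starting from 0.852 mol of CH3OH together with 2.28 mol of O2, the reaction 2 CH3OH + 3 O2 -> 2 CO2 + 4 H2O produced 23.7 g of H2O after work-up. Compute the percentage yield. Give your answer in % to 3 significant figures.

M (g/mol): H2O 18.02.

n(CH3OH) = 0.8520 mol
n(O2) = 2.280 mol
n/ν → CH3OH: 0.4260, O2: 0.7600; CH3OH is limiting.
theoretical n(H2O) = (4/2) × 0.8520 = 1.704 mol → 30.71 g
% yield = 23.7 / 30.71 × 100 = 77.17 %

77.2 %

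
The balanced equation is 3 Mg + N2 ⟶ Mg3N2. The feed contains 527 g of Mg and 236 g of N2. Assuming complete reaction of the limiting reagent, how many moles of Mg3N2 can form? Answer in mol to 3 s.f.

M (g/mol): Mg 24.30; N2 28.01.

n(Mg) = 527.0 / 24.30 = 21.69 mol
n(N2) = 236.0 / 28.01 = 8.426 mol
n/ν for Mg = 21.69/3 = 7.230
n/ν for N2 = 8.426/1 = 8.426
Smallest n/ν is Mg → limiting reagent.
n(Mg3N2) = (1/3) × 21.69 = 7.230 mol

7.23 mol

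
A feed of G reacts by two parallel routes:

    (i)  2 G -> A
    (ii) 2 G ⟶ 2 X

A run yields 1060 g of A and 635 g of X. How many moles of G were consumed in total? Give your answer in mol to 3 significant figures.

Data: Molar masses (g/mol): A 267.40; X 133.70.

12.7 mol

n(A) = 1060 / 267.40 = 3.964 mol
n(X) = 635 / 133.70 = 4.749 mol
n(G) via (i) = (2/1)×3.964 = 7.928 mol
n(G) via (ii) = (2/2)×4.749 = 4.749 mol
total n(G) = 7.928 + 4.749 = 12.68 mol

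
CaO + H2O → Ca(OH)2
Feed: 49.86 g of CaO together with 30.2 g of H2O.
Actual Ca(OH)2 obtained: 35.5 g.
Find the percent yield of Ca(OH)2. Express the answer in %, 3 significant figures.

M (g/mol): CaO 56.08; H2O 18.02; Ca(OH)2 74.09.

53.9 %

n(CaO) = 49.86 / 56.08 = 0.8891 mol
n(H2O) = 30.20 / 18.02 = 1.676 mol
n/ν for CaO = 0.8891/1 = 0.8891
n/ν for H2O = 1.676/1 = 1.676
Smallest n/ν is CaO → limiting reagent.
theoretical n(Ca(OH)2) = (1/1) × 0.8891 = 0.8891 mol → 65.87 g
% yield = 35.5 / 65.87 × 100 = 53.89 %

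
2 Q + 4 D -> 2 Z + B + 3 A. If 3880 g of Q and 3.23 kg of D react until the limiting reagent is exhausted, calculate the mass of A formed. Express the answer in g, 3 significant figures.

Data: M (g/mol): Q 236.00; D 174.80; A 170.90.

n(Q) = 3880 / 236.00 = 16.44 mol
n(D) = 3.230×1000 / 174.80 = 18.48 mol
n/ν → Q: 8.220, D: 4.620; D is limiting.
n(A) = (3/4) × 18.48 = 13.86 mol
mass = 13.86 × 170.90 = 2369 g

2370 g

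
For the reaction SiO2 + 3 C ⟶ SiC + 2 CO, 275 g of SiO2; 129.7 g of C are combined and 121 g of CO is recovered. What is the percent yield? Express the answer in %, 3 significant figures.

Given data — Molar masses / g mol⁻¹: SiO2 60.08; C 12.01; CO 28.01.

60.0 %

n(SiO2) = 275.0 / 60.08 = 4.577 mol
n(C) = 129.7 / 12.01 = 10.80 mol
n/ν for SiO2 = 4.577/1 = 4.577
n/ν for C = 10.80/3 = 3.600
Smallest n/ν is C → limiting reagent.
theoretical n(CO) = (2/3) × 10.80 = 7.200 mol → 201.7 g
% yield = 121 / 201.7 × 100 = 59.99 %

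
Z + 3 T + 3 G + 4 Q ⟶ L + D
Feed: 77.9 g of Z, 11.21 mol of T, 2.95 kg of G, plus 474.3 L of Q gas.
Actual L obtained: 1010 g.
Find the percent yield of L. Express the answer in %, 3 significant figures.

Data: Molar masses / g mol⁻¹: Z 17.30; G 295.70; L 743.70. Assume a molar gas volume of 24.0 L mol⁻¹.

40.8 %

n(Z) = 77.90 / 17.30 = 4.503 mol
n(T) = 11.21 mol
n(G) = 2.950×1000 / 295.70 = 9.976 mol
n(Q) = 474.3 / 24.0 = 19.76 mol
n/ν → Z: 4.503, T: 3.737, G: 3.325, Q: 4.940; G is limiting.
theoretical n(L) = (1/3) × 9.976 = 3.325 mol → 2473 g
% yield = 1010 / 2473 × 100 = 40.84 %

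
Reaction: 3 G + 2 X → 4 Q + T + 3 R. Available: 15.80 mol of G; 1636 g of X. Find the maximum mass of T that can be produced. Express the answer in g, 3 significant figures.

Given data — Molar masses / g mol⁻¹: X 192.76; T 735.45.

n(G) = 15.80 mol
n(X) = 1636 / 192.76 = 8.487 mol
n/ν for G = 15.80/3 = 5.267
n/ν for X = 8.487/2 = 4.244
Smallest n/ν is X → limiting reagent.
n(T) = (1/2) × 8.487 = 4.244 mol
mass = 4.244 × 735.45 = 3121 g

3120 g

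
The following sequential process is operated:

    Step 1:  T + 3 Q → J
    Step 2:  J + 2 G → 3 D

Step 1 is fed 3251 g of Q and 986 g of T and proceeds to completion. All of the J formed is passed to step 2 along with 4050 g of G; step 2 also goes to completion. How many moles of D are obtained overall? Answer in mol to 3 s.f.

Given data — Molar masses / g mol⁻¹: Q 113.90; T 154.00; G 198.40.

Step 1:
n(Q) = 3251 / 113.90 = 28.54 mol
n(T) = 986.0 / 154.00 = 6.403 mol
n/ν → Q: 9.513, T: 6.403; T is limiting.
n(J) produced = (1/1) × 6.403 = 6.403 mol
Step 2:
n(J) available = 6.403 mol
n(G) = 4050 / 198.40 = 20.41 mol
n/ν → J: 6.403, G: 10.21; J is limiting.
n(D) = (3/1) × 6.403 = 19.21 mol

19.2 mol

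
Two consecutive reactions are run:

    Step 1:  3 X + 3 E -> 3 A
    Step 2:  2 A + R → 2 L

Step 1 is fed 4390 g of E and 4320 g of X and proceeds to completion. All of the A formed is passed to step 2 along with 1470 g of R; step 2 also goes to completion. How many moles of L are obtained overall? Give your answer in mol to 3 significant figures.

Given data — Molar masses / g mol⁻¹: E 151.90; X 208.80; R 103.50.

20.7 mol

Step 1:
n(E) = 4390 / 151.90 = 28.90 mol
n(X) = 4320 / 208.80 = 20.69 mol
n/ν for E = 28.90/3 = 9.633
n/ν for X = 20.69/3 = 6.897
Smallest n/ν is X → limiting reagent.
n(A) produced = (3/3) × 20.69 = 20.69 mol
Step 2:
n(A) available = 20.69 mol
n(R) = 1470 / 103.50 = 14.20 mol
n/ν for A = 20.69/2 = 10.35
n/ν for R = 14.20/1 = 14.20
Smallest n/ν is A → limiting reagent.
n(L) = (2/2) × 20.69 = 20.69 mol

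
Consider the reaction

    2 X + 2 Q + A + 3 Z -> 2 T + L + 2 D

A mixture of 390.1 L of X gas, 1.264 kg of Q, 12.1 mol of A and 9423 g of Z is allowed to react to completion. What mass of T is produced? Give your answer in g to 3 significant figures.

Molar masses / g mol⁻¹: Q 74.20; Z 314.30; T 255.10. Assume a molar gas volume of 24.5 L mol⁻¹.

4060 g

n(X) = 390.1 / 24.5 = 15.92 mol
n(Q) = 1.264×1000 / 74.20 = 17.04 mol
n(A) = 12.10 mol
n(Z) = 9423 / 314.30 = 29.98 mol
n/ν for X = 15.92/2 = 7.960
n/ν for Q = 17.04/2 = 8.520
n/ν for A = 12.10/1 = 12.10
n/ν for Z = 29.98/3 = 9.993
Smallest n/ν is X → limiting reagent.
n(T) = (2/2) × 15.92 = 15.92 mol
mass = 15.92 × 255.10 = 4061 g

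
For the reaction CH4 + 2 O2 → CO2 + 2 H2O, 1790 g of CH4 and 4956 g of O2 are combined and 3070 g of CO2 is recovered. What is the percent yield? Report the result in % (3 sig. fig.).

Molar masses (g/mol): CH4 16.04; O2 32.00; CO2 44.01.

n(CH4) = 1790 / 16.04 = 111.6 mol
n(O2) = 4956 / 32.00 = 154.9 mol
n/ν for CH4 = 111.6/1 = 111.6
n/ν for O2 = 154.9/2 = 77.45
Smallest n/ν is O2 → limiting reagent.
theoretical n(CO2) = (1/2) × 154.9 = 77.45 mol → 3409 g
% yield = 3070 / 3409 × 100 = 90.06 %

90.1 %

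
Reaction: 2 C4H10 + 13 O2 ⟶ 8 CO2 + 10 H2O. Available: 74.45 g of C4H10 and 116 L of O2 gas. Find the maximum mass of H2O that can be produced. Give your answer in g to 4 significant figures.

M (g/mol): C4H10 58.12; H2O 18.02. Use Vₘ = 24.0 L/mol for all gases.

67.00 g

n(C4H10) = 74.45 / 58.12 = 1.281 mol
n(O2) = 116.0 / 24.0 = 4.833 mol
n/ν → C4H10: 0.6405, O2: 0.3718; O2 is limiting.
n(H2O) = (10/13) × 4.833 = 3.718 mol
mass = 3.718 × 18.02 = 67.00 g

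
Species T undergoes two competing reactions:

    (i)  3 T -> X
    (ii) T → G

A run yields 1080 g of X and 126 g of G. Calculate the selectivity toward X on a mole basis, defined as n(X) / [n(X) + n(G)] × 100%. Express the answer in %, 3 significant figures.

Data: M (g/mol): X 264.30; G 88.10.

n(X) = 1080 / 264.30 = 4.086 mol
n(G) = 126 / 88.10 = 1.430 mol
selectivity = 4.086/(4.086+1.430) × 100 = 74.08 %

74.1 %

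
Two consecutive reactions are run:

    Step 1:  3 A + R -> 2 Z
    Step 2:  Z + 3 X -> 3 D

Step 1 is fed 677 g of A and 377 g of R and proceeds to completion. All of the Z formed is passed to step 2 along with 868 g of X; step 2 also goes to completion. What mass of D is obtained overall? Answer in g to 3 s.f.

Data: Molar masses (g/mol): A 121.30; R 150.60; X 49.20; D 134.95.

Step 1:
n(A) = 677.0 / 121.30 = 5.581 mol
n(R) = 377.0 / 150.60 = 2.503 mol
n/ν → A: 1.860, R: 2.503; A is limiting.
n(Z) produced = (2/3) × 5.581 = 3.721 mol
Step 2:
n(Z) available = 3.721 mol
n(X) = 868.0 / 49.20 = 17.64 mol
n/ν → Z: 3.721, X: 5.880; Z is limiting.
n(D) = (3/1) × 3.721 = 11.16 mol
mass = 11.16 × 134.95 = 1506 g

1510 g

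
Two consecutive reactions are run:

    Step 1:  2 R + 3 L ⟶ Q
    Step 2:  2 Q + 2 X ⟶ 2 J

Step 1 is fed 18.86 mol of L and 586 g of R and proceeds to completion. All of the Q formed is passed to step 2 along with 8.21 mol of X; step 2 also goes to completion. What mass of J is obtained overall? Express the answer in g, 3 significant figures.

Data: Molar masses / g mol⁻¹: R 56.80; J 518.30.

Step 1:
n(L) = 18.86 mol
n(R) = 586.0 / 56.80 = 10.32 mol
n/ν for L = 18.86/3 = 6.287
n/ν for R = 10.32/2 = 5.160
Smallest n/ν is R → limiting reagent.
n(Q) produced = (1/2) × 10.32 = 5.160 mol
Step 2:
n(Q) available = 5.160 mol
n(X) = 8.210 mol
n/ν for Q = 5.160/2 = 2.580
n/ν for X = 8.210/2 = 4.105
Smallest n/ν is Q → limiting reagent.
n(J) = (2/2) × 5.160 = 5.160 mol
mass = 5.160 × 518.30 = 2674 g

2670 g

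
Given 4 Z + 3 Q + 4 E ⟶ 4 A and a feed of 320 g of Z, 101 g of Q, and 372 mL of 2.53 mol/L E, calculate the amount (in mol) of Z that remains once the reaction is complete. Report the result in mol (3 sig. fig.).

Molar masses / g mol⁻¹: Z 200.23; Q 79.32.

n(Z) = 320.0 / 200.23 = 1.598 mol
n(Q) = 101.0 / 79.32 = 1.273 mol
n(E) = 2.53 × 372.0/1000 = 0.9412 mol
n/ν for Z = 1.598/4 = 0.3995
n/ν for Q = 1.273/3 = 0.4243
n/ν for E = 0.9412/4 = 0.2353
Smallest n/ν is E → limiting reagent.
Z consumed = (4/4) × 0.9412 = 0.9412 mol
Z remaining = 1.598 − 0.9412 = 0.6568 mol

0.657 mol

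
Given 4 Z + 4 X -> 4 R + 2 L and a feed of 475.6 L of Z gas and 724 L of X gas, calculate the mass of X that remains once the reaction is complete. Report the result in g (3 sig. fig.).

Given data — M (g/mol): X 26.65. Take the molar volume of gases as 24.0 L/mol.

276 g

n(Z) = 475.6 / 24.0 = 19.82 mol
n(X) = 724.0 / 24.0 = 30.17 mol
n/ν for Z = 19.82/4 = 4.955
n/ν for X = 30.17/4 = 7.543
Smallest n/ν is Z → limiting reagent.
X consumed = (4/4) × 19.82 = 19.82 mol
X remaining = 30.17 − 19.82 = 10.35 mol
mass = 10.35 × 26.65 = 275.8 g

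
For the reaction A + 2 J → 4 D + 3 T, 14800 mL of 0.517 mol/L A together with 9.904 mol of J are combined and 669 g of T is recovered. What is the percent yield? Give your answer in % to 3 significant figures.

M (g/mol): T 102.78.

n(A) = 0.517 × 14800/1000 = 7.652 mol
n(J) = 9.904 mol
n/ν → A: 7.652, J: 4.952; J is limiting.
theoretical n(T) = (3/2) × 9.904 = 14.86 mol → 1527 g
% yield = 669 / 1527 × 100 = 43.81 %

43.8 %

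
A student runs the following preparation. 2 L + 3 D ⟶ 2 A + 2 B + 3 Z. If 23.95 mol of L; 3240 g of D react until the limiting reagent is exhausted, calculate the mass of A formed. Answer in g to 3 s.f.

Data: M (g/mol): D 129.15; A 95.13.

1590 g

n(L) = 23.95 mol
n(D) = 3240 / 129.15 = 25.09 mol
n/ν for L = 23.95/2 = 11.98
n/ν for D = 25.09/3 = 8.363
Smallest n/ν is D → limiting reagent.
n(A) = (2/3) × 25.09 = 16.73 mol
mass = 16.73 × 95.13 = 1592 g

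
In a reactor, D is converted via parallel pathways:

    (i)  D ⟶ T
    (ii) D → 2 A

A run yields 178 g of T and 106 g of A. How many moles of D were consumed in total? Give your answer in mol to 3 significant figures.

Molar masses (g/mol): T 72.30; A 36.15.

n(T) = 178 / 72.30 = 2.462 mol
n(A) = 106 / 36.15 = 2.932 mol
n(D) via (i) = (1/1)×2.462 = 2.462 mol
n(D) via (ii) = (1/2)×2.932 = 1.466 mol
total n(D) = 2.462 + 1.466 = 3.928 mol

3.93 mol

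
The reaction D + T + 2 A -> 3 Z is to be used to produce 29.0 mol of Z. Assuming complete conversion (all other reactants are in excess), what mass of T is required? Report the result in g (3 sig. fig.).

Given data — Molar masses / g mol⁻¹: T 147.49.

n(Z) = 29.00 mol
n(T) = (1/3) × 29.00 = 9.667 mol
mass = 9.667 × 147.49 = 1426 g

1430 g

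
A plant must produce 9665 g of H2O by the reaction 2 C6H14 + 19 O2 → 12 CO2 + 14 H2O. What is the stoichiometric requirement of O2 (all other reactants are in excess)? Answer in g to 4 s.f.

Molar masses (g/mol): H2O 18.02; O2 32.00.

n(H2O) = 9665 / 18.02 = 536.3 mol
n(O2) = (19/14) × 536.3 = 727.8 mol
mass = 727.8 × 32.00 = 23290 g

23290 g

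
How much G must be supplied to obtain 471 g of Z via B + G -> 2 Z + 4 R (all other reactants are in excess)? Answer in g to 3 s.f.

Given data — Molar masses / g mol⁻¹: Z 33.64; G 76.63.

536 g

n(Z) = 471 / 33.64 = 14.00 mol
n(G) = (1/2) × 14.00 = 7.000 mol
mass = 7.000 × 76.63 = 536.4 g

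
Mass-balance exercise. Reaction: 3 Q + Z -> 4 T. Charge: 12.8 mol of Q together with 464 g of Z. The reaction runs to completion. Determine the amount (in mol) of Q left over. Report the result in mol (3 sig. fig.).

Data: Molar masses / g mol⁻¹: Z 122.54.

1.44 mol

n(Q) = 12.80 mol
n(Z) = 464.0 / 122.54 = 3.787 mol
n/ν for Q = 12.80/3 = 4.267
n/ν for Z = 3.787/1 = 3.787
Smallest n/ν is Z → limiting reagent.
Q consumed = (3/1) × 3.787 = 11.36 mol
Q remaining = 12.80 − 11.36 = 1.440 mol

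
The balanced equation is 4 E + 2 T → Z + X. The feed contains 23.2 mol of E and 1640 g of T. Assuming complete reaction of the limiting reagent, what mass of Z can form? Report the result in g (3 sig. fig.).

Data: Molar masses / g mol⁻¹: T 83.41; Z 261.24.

1520 g

n(E) = 23.20 mol
n(T) = 1640 / 83.41 = 19.66 mol
n/ν for E = 23.20/4 = 5.800
n/ν for T = 19.66/2 = 9.830
Smallest n/ν is E → limiting reagent.
n(Z) = (1/4) × 23.20 = 5.800 mol
mass = 5.800 × 261.24 = 1515 g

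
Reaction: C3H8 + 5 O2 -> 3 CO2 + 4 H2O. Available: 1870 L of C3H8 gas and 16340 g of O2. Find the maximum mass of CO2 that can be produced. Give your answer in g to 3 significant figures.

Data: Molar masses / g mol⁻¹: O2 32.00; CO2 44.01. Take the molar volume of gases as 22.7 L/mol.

10900 g

n(C3H8) = 1870 / 22.7 = 82.38 mol
n(O2) = 16340 / 32.00 = 510.6 mol
n/ν for C3H8 = 82.38/1 = 82.38
n/ν for O2 = 510.6/5 = 102.1
Smallest n/ν is C3H8 → limiting reagent.
n(CO2) = (3/1) × 82.38 = 247.1 mol
mass = 247.1 × 44.01 = 10870 g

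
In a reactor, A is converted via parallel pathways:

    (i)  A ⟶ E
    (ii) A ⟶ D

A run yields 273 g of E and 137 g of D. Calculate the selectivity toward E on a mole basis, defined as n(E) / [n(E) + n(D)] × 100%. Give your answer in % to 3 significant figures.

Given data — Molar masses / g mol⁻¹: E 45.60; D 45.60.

n(E) = 273 / 45.60 = 5.987 mol
n(D) = 137 / 45.60 = 3.004 mol
selectivity = 5.987/(5.987+3.004) × 100 = 66.59 %

66.6 %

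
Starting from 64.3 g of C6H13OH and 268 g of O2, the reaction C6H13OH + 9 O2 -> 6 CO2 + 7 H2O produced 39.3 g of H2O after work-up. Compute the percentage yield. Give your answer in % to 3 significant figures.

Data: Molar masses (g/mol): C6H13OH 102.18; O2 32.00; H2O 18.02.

n(C6H13OH) = 64.30 / 102.18 = 0.6293 mol
n(O2) = 268.0 / 32.00 = 8.375 mol
n/ν for C6H13OH = 0.6293/1 = 0.6293
n/ν for O2 = 8.375/9 = 0.9306
Smallest n/ν is C6H13OH → limiting reagent.
theoretical n(H2O) = (7/1) × 0.6293 = 4.405 mol → 79.38 g
% yield = 39.3 / 79.38 × 100 = 49.51 %

49.5 %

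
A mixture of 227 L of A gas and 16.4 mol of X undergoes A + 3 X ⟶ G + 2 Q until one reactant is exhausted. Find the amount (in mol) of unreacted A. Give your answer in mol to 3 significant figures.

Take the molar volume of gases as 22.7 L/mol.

4.53 mol

n(A) = 227.0 / 22.7 = 10.00 mol
n(X) = 16.40 mol
n/ν → A: 10.00, X: 5.467; X is limiting.
A consumed = (1/3) × 16.40 = 5.467 mol
A remaining = 10.00 − 5.467 = 4.533 mol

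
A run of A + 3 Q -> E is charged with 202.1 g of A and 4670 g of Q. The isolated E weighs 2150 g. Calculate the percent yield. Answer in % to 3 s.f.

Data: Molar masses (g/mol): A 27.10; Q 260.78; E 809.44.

n(A) = 202.1 / 27.10 = 7.458 mol
n(Q) = 4670 / 260.78 = 17.91 mol
n/ν → A: 7.458, Q: 5.970; Q is limiting.
theoretical n(E) = (1/3) × 17.91 = 5.970 mol → 4832 g
% yield = 2150 / 4832 × 100 = 44.50 %

44.5 %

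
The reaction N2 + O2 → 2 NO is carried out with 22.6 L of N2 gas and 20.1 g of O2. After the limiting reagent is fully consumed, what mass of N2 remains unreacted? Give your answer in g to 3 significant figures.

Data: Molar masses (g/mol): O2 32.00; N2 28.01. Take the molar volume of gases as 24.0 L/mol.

n(N2) = 22.60 / 24.0 = 0.9417 mol
n(O2) = 20.10 / 32.00 = 0.6281 mol
n/ν for N2 = 0.9417/1 = 0.9417
n/ν for O2 = 0.6281/1 = 0.6281
Smallest n/ν is O2 → limiting reagent.
N2 consumed = (1/1) × 0.6281 = 0.6281 mol
N2 remaining = 0.9417 − 0.6281 = 0.3136 mol
mass = 0.3136 × 28.01 = 8.784 g

8.78 g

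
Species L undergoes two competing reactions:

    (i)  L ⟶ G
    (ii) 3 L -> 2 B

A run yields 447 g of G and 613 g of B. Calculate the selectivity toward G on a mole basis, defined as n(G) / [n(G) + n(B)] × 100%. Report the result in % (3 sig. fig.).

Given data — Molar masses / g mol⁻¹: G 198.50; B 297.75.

n(G) = 447 / 198.50 = 2.252 mol
n(B) = 613 / 297.75 = 2.059 mol
selectivity = 2.252/(2.252+2.059) × 100 = 52.24 %

52.2 %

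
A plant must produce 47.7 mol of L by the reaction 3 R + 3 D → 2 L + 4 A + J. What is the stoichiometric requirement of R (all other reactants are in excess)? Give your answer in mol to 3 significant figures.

71.6 mol

n(L) = 47.70 mol
n(R) = (3/2) × 47.70 = 71.55 mol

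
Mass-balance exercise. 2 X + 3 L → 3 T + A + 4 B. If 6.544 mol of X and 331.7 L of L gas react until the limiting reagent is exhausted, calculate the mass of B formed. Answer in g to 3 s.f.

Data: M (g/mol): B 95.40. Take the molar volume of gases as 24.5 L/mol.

n(X) = 6.544 mol
n(L) = 331.7 / 24.5 = 13.54 mol
n/ν for X = 6.544/2 = 3.272
n/ν for L = 13.54/3 = 4.513
Smallest n/ν is X → limiting reagent.
n(B) = (4/2) × 6.544 = 13.09 mol
mass = 13.09 × 95.40 = 1249 g

1250 g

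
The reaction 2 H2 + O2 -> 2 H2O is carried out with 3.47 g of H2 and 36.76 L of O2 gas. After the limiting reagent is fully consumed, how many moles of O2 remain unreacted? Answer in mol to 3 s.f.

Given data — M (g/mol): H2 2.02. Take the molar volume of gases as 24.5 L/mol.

0.641 mol

n(H2) = 3.470 / 2.02 = 1.718 mol
n(O2) = 36.76 / 24.5 = 1.500 mol
n/ν for H2 = 1.718/2 = 0.8590
n/ν for O2 = 1.500/1 = 1.500
Smallest n/ν is H2 → limiting reagent.
O2 consumed = (1/2) × 1.718 = 0.8590 mol
O2 remaining = 1.500 − 0.8590 = 0.6410 mol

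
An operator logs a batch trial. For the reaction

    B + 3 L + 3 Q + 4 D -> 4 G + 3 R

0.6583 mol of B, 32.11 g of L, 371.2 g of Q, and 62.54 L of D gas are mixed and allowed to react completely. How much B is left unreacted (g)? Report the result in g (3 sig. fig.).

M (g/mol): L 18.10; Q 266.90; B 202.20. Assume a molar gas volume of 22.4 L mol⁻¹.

39.4 g

n(B) = 0.6583 mol
n(L) = 32.11 / 18.10 = 1.774 mol
n(Q) = 371.2 / 266.90 = 1.391 mol
n(D) = 62.54 / 22.4 = 2.792 mol
n/ν → B: 0.6583, L: 0.5913, Q: 0.4637, D: 0.6980; Q is limiting.
B consumed = (1/3) × 1.391 = 0.4637 mol
B remaining = 0.6583 − 0.4637 = 0.1946 mol
mass = 0.1946 × 202.20 = 39.35 g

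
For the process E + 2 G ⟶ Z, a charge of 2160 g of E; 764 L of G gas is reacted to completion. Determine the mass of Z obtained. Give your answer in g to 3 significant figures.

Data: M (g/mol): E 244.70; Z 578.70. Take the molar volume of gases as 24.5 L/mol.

n(E) = 2160 / 244.70 = 8.827 mol
n(G) = 764.0 / 24.5 = 31.18 mol
n/ν for E = 8.827/1 = 8.827
n/ν for G = 31.18/2 = 15.59
Smallest n/ν is E → limiting reagent.
n(Z) = (1/1) × 8.827 = 8.827 mol
mass = 8.827 × 578.70 = 5108 g

5110 g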